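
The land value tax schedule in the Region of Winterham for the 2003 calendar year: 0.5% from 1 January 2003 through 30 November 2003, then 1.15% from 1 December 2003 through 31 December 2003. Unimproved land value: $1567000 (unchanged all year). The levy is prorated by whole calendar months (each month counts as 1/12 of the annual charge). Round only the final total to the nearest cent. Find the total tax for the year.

1 January – 30 November 2003: 11 months at 0.5% → $1567000 × 0.5% × 11/12 = $7182.0833
1 December – 31 December 2003: 1 month at 1.15% → $1567000 × 1.15% × 1/12 = $1501.7083
Total = $8683.7917

$8683.79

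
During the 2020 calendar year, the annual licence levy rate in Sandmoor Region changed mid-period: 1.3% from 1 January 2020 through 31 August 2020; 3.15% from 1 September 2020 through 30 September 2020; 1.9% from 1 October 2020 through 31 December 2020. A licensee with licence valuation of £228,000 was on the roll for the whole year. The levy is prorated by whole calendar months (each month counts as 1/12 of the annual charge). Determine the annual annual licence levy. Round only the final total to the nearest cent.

£3,657.50

1 January – 31 August 2020: 8 months at 1.3% → £228,000 × 1.3% × 8/12 = £1,976.0000
1 September – 30 September 2020: 1 month at 3.15% → £228,000 × 3.15% × 1/12 = £598.5000
1 October – 31 December 2020: 3 months at 1.9% → £228,000 × 1.9% × 3/12 = £1,083.0000
Total = £3,657.5000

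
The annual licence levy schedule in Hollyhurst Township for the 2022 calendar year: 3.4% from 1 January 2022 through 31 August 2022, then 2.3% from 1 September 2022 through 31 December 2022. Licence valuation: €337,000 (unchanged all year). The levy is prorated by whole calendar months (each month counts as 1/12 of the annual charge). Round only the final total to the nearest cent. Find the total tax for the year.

€10,222.33

1 January – 31 August 2022: 8 months at 3.4% → €337,000 × 3.4% × 8/12 = €7,638.6667
1 September – 31 December 2022: 4 months at 2.3% → €337,000 × 2.3% × 4/12 = €2,583.6667
Total = €10,222.3333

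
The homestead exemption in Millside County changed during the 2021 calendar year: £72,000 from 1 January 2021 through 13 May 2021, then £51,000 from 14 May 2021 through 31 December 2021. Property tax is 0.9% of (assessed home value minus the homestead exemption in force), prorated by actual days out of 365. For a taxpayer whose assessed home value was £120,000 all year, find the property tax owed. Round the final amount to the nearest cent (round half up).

1 January – 13 May 2021: 133 days, exemption £72,000 → (£120,000 − £72,000) × 0.9% × 133/365 = £157.4137
14 May – 31 December 2021: 232 days, exemption £51,000 → (£120,000 − £51,000) × 0.9% × 232/365 = £394.7178
Total = £552.1315

£552.13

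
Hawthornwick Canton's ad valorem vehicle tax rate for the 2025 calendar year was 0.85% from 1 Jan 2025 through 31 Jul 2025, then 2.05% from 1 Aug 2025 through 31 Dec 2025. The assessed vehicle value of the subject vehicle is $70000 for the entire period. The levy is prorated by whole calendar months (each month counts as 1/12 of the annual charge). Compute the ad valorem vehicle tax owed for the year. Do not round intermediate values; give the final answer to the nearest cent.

$945.00

1 Jan – 31 Jul 2025: 7 months at 0.85% → $70000 × 0.85% × 7/12 = $347.0833
1 Aug – 31 Dec 2025: 5 months at 2.05% → $70000 × 2.05% × 5/12 = $597.9167
Total = $945.0000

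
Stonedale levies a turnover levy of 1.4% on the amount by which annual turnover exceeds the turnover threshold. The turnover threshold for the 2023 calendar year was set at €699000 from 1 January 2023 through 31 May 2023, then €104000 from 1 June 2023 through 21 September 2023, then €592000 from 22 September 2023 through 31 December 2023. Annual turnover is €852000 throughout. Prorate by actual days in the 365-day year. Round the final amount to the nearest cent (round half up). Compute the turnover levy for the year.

€5135.39

1 January – 31 May 2023: 151 days, exemption €699000 → (€852000 − €699000) × 1.4% × 151/365 = €886.1425
1 June – 21 September 2023: 113 days, exemption €104000 → (€852000 − €104000) × 1.4% × 113/365 = €3242.0164
22 September – 31 December 2023: 101 days, exemption €592000 → (€852000 − €592000) × 1.4% × 101/365 = €1007.2329
Total = €5135.3918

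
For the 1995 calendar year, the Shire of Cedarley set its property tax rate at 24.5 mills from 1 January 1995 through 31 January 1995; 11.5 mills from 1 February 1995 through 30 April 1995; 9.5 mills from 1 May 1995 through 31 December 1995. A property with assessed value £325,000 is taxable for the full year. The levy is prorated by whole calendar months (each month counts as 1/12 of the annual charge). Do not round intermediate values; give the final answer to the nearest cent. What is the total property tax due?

1 January – 31 January 1995: 1 month at 24.5 mills → £325,000 × 2.45% × 1/12 = £663.5417
1 February – 30 April 1995: 3 months at 11.5 mills → £325,000 × 1.15% × 3/12 = £934.3750
1 May – 31 December 1995: 8 months at 9.5 mills → £325,000 × 0.95% × 8/12 = £2,058.3333
Total = £3,656.2500

£3,656.25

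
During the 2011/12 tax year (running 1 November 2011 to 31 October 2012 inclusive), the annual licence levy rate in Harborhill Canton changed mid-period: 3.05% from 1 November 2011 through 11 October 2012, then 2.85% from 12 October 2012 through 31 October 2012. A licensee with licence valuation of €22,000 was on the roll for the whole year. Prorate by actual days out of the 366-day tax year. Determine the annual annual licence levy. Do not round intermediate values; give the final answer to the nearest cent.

€668.60

1 November 2011 – 11 October 2012: 346 days at 3.05% → €22,000 × 3.05% × 346/366 = €634.3333
12 October – 31 October 2012: 20 days at 2.85% → €22,000 × 2.85% × 20/366 = €34.2623
Total = €668.5956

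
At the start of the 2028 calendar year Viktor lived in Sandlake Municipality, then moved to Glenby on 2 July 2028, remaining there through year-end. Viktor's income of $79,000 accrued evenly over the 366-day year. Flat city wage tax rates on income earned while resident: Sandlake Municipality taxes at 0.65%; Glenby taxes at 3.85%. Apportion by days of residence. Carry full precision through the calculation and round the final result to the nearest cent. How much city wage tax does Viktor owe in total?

Sandlake Municipality, 1 January – 1 July 2028: 183 days → $79,000 × 0.65% × 183/366 = $256.7500
Glenby, 2 July – 31 December 2028: 183 days → $79,000 × 3.85% × 183/366 = $1,520.7500
Total = $1,777.5000

$1,777.50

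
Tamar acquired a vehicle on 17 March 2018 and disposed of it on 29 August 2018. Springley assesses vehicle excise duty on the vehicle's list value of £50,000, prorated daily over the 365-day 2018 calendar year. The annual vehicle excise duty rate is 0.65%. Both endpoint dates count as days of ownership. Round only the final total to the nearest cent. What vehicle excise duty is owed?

£147.81

Days held (17 March – 29 August 2018): 166 out of 365
Tax = £50,000 × 0.65% × 166/365 = £147.8082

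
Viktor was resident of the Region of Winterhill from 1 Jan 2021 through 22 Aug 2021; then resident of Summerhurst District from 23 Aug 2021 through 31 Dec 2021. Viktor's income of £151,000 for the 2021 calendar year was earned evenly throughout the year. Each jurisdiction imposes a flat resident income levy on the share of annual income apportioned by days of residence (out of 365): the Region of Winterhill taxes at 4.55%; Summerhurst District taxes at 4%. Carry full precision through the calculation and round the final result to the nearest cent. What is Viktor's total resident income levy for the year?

£6,572.43

The Region of Winterhill, 1 Jan – 22 Aug 2021: 234 days → £151,000 × 4.55% × 234/365 = £4,404.6493
Summerhurst District, 23 Aug – 31 Dec 2021: 131 days → £151,000 × 4% × 131/365 = £2,167.7808
Total = £6,572.4301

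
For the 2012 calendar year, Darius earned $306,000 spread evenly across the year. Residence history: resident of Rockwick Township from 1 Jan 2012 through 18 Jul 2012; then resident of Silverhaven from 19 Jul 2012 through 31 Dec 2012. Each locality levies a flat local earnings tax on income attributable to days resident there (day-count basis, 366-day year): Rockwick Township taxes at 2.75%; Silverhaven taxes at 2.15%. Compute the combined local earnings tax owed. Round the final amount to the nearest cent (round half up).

Rockwick Township, 1 Jan – 18 Jul 2012: 200 days → $306,000 × 2.75% × 200/366 = $4,598.3607
Silverhaven, 19 Jul – 31 Dec 2012: 166 days → $306,000 × 2.15% × 166/366 = $2,983.9180
Total = $7,582.2787

$7,582.28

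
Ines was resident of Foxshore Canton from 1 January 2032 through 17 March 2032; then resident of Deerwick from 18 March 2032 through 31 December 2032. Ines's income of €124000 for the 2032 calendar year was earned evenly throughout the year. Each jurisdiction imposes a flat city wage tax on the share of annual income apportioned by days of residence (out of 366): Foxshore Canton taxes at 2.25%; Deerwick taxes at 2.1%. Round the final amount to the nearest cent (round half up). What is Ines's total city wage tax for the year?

Foxshore Canton, 1 January – 17 March 2032: 77 days → €124000 × 2.25% × 77/366 = €586.9672
Deerwick, 18 March – 31 December 2032: 289 days → €124000 × 2.1% × 289/366 = €2056.1639
Total = €2643.1311

€2643.13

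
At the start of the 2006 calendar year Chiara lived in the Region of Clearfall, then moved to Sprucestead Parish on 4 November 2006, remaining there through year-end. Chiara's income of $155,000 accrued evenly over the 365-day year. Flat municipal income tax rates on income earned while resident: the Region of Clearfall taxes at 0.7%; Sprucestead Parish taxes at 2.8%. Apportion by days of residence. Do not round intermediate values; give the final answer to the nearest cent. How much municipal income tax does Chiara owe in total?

$1,602.23

The Region of Clearfall, 1 January – 3 November 2006: 307 days → $155,000 × 0.7% × 307/365 = $912.5890
Sprucestead Parish, 4 November – 31 December 2006: 58 days → $155,000 × 2.8% × 58/365 = $689.6438
Total = $1,602.2329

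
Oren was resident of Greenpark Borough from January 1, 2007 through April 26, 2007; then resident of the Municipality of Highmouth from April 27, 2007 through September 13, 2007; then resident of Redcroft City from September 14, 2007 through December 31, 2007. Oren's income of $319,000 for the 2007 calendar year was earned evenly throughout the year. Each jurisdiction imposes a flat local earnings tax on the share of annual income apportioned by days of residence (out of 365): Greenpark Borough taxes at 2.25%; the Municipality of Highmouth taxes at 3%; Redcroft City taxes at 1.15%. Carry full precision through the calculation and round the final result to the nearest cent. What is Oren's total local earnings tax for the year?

$7,047.28

Greenpark Borough, January 1 – April 26, 2007: 116 days → $319,000 × 2.25% × 116/365 = $2,281.0685
The Municipality of Highmouth, April 27 – September 13, 2007: 140 days → $319,000 × 3% × 140/365 = $3,670.6849
Redcroft City, September 14 – December 31, 2007: 109 days → $319,000 × 1.15% × 109/365 = $1,095.5247
Total = $7,047.2781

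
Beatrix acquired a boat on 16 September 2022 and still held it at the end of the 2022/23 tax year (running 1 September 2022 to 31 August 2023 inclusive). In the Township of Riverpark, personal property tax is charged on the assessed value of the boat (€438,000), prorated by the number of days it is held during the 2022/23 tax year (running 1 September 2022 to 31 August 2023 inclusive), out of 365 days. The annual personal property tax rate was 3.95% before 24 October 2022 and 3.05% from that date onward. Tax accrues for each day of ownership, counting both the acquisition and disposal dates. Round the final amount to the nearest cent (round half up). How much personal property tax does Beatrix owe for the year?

€13,220.40

16 September – 23 October 2022: 38 days at 3.95% → €438,000 × 3.95% × 38/365 = €1,801.2000
24 October 2022 – 31 August 2023: 312 days at 3.05% → €438,000 × 3.05% × 312/365 = €11,419.2000
Total = €13,220.4000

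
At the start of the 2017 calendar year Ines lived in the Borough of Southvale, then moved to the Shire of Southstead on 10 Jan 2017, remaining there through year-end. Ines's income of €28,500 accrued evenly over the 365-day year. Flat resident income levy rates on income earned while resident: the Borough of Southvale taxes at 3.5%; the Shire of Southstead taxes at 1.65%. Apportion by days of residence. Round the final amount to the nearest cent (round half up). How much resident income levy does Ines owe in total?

€483.25

The Borough of Southvale, 1 Jan – 9 Jan 2017: 9 days → €28,500 × 3.5% × 9/365 = €24.5959
The Shire of Southstead, 10 Jan – 31 Dec 2017: 356 days → €28,500 × 1.65% × 356/365 = €458.6548
Total = €483.2507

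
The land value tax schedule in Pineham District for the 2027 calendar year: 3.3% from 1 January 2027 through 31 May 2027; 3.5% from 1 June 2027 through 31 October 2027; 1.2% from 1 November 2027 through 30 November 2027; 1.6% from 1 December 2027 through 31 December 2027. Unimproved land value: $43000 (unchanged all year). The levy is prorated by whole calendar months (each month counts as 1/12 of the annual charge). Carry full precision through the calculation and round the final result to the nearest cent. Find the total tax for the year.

1 January – 31 May 2027: 5 months at 3.3% → $43000 × 3.3% × 5/12 = $591.2500
1 June – 31 October 2027: 5 months at 3.5% → $43000 × 3.5% × 5/12 = $627.0833
1 November – 30 November 2027: 1 month at 1.2% → $43000 × 1.2% × 1/12 = $43.0000
1 December – 31 December 2027: 1 month at 1.6% → $43000 × 1.6% × 1/12 = $57.3333
Total = $1318.6667

$1318.67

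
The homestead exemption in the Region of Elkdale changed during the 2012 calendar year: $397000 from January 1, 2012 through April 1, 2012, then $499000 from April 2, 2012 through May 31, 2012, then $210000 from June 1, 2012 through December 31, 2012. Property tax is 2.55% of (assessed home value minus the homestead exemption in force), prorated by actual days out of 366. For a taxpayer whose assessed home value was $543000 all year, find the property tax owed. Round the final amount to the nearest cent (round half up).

January 1 – April 1, 2012: 92 days, exemption $397000 → ($543000 − $397000) × 2.55% × 92/366 = $935.8361
April 2 – May 31, 2012: 60 days, exemption $499000 → ($543000 − $499000) × 2.55% × 60/366 = $183.9344
June 1 – December 31, 2012: 214 days, exemption $210000 → ($543000 − $210000) × 2.55% × 214/366 = $4964.9754
Total = $6084.7459

$6084.75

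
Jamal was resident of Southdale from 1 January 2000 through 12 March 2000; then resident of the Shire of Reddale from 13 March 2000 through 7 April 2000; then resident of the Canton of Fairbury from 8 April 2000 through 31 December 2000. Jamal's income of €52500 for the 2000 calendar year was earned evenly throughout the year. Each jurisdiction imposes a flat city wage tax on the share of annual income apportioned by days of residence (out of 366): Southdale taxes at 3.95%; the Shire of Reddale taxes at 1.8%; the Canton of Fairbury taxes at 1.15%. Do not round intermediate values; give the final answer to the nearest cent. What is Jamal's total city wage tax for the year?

€917.17

Southdale, 1 January – 12 March 2000: 72 days → €52500 × 3.95% × 72/366 = €407.9508
The Shire of Reddale, 13 March – 7 April 2000: 26 days → €52500 × 1.8% × 26/366 = €67.1311
The Canton of Fairbury, 8 April – 31 December 2000: 268 days → €52500 × 1.15% × 268/366 = €442.0902
Total = €917.1721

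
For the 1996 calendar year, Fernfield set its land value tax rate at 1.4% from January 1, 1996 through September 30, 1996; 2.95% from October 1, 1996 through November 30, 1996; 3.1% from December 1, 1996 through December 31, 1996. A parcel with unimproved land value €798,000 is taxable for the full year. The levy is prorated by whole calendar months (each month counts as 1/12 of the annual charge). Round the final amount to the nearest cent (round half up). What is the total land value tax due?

January 1 – September 30, 1996: 9 months at 1.4% → €798,000 × 1.4% × 9/12 = €8,379.0000
October 1 – November 30, 1996: 2 months at 2.95% → €798,000 × 2.95% × 2/12 = €3,923.5000
December 1 – December 31, 1996: 1 month at 3.1% → €798,000 × 3.1% × 1/12 = €2,061.5000
Total = €14,364.0000

€14,364.00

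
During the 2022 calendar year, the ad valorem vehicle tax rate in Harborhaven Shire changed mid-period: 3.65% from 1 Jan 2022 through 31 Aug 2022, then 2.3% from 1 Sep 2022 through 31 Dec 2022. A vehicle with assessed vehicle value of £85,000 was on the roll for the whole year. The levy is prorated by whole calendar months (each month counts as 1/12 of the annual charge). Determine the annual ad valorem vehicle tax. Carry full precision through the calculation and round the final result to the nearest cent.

£2,720.00

1 Jan – 31 Aug 2022: 8 months at 3.65% → £85,000 × 3.65% × 8/12 = £2,068.3333
1 Sep – 31 Dec 2022: 4 months at 2.3% → £85,000 × 2.3% × 4/12 = £651.6667
Total = £2,720.0000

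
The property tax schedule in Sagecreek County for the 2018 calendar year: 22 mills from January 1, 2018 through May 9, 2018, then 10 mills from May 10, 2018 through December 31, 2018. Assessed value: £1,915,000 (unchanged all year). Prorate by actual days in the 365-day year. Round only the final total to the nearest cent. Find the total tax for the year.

January 1 – May 9, 2018: 129 days at 22 mills → £1,915,000 × 2.2% × 129/365 = £14,889.7808
May 10 – December 31, 2018: 236 days at 10 mills → £1,915,000 × 1% × 236/365 = £12,381.9178
Total = £27,271.6986

£27,271.70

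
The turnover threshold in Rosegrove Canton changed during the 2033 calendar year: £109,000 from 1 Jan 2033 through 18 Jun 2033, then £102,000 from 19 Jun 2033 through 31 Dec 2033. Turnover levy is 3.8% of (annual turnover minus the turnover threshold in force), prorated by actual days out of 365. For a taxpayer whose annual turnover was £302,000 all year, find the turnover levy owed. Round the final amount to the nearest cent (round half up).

£7,476.84

1 Jan – 18 Jun 2033: 169 days, exemption £109,000 → (£302,000 − £109,000) × 3.8% × 169/365 = £3,395.7425
19 Jun – 31 Dec 2033: 196 days, exemption £102,000 → (£302,000 − £102,000) × 3.8% × 196/365 = £4,081.0959
Total = £7,476.8384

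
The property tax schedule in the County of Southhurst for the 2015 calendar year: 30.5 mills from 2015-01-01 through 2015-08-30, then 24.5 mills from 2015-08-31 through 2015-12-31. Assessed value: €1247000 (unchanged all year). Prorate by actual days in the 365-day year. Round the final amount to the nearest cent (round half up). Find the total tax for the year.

€35512.17

2015-01-01 to 2015-08-30: 242 days at 30.5 mills → €1247000 × 3.05% × 242/365 = €25216.7315
2015-08-31 to 2015-12-31: 123 days at 24.5 mills → €1247000 × 2.45% × 123/365 = €10295.4370
Total = €35512.1685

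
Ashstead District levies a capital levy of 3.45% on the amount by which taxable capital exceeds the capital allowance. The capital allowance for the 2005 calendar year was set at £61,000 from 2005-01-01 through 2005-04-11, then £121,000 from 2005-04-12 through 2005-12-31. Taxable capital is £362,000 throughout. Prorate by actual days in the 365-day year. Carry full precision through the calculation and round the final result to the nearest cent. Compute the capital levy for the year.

2005-01-01 to 2005-04-11: 101 days, exemption £61,000 → (£362,000 − £61,000) × 3.45% × 101/365 = £2,873.5192
2005-04-12 to 2005-12-31: 264 days, exemption £121,000 → (£362,000 − £121,000) × 3.45% × 264/365 = £6,013.7753
Total = £8,887.2945

£8,887.29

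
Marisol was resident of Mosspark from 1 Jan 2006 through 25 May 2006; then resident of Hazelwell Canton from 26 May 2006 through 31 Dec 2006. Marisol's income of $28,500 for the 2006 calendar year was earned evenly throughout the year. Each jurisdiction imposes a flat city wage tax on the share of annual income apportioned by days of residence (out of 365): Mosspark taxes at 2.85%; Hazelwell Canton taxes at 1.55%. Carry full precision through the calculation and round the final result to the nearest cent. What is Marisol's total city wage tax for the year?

$588.93

Mosspark, 1 Jan – 25 May 2006: 145 days → $28,500 × 2.85% × 145/365 = $322.6747
Hazelwell Canton, 26 May – 31 Dec 2006: 220 days → $28,500 × 1.55% × 220/365 = $266.2603
Total = $588.9349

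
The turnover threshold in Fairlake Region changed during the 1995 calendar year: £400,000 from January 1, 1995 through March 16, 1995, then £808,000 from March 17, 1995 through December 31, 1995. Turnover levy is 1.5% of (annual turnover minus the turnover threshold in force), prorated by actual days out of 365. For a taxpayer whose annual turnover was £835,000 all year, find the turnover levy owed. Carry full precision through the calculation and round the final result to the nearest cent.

£1,662.53

January 1 – March 16, 1995: 75 days, exemption £400,000 → (£835,000 − £400,000) × 1.5% × 75/365 = £1,340.7534
March 17 – December 31, 1995: 290 days, exemption £808,000 → (£835,000 − £808,000) × 1.5% × 290/365 = £321.7808
Total = £1,662.5342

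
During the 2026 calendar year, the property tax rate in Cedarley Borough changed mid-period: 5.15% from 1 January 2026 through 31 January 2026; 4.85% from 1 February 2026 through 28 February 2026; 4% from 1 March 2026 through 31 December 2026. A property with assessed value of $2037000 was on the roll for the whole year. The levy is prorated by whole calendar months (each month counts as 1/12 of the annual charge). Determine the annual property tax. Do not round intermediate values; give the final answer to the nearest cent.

1 January – 31 January 2026: 1 month at 5.15% → $2037000 × 5.15% × 1/12 = $8742.1250
1 February – 28 February 2026: 1 month at 4.85% → $2037000 × 4.85% × 1/12 = $8232.8750
1 March – 31 December 2026: 10 months at 4% → $2037000 × 4% × 10/12 = $67900.0000
Total = $84875.0000

$84875.00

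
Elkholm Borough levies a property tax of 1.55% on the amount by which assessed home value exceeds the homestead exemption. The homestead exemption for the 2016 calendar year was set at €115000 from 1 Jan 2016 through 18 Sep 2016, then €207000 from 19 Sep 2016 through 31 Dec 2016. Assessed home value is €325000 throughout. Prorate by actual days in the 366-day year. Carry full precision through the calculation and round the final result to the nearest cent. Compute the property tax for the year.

€2849.80

1 Jan – 18 Sep 2016: 262 days, exemption €115000 → (€325000 − €115000) × 1.55% × 262/366 = €2330.0820
19 Sep – 31 Dec 2016: 104 days, exemption €207000 → (€325000 − €207000) × 1.55% × 104/366 = €519.7158
Total = €2849.7978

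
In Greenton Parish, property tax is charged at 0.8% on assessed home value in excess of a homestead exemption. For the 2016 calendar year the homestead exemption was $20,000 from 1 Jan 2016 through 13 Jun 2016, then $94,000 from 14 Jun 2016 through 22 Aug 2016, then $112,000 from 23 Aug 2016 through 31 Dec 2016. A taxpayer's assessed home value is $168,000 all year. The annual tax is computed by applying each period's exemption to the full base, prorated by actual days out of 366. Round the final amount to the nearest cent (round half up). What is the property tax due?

$807.34

1 Jan – 13 Jun 2016: 165 days, exemption $20,000 → ($168,000 − $20,000) × 0.8% × 165/366 = $533.7705
14 Jun – 22 Aug 2016: 70 days, exemption $94,000 → ($168,000 − $94,000) × 0.8% × 70/366 = $113.2240
23 Aug – 31 Dec 2016: 131 days, exemption $112,000 → ($168,000 − $112,000) × 0.8% × 131/366 = $160.3497
Total = $807.3443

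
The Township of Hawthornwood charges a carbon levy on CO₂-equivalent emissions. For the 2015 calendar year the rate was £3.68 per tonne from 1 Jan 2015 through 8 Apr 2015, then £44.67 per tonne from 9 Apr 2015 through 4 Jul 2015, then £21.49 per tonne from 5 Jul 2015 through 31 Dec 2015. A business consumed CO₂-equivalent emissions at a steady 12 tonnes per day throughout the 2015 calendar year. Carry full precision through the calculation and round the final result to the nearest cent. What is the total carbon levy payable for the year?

1 Jan – 8 Apr 2015: 98 days × 12 tonnes/day = 1,176 tonnes at £3.68/tonne → £4,327.68
9 Apr – 4 Jul 2015: 87 days × 12 tonnes/day = 1,044 tonnes at £44.67/tonne → £46,635.48
5 Jul – 31 Dec 2015: 180 days × 12 tonnes/day = 2,160 tonnes at £21.49/tonne → £46,418.40

£97,381.56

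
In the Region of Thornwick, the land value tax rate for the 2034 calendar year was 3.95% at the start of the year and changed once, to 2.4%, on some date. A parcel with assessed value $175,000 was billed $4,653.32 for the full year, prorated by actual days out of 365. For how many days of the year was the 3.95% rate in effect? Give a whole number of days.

Let d = days at the first rate; then 365 − d days at the second rate.
$175,000 × [3.95%·d + 2.4%·(365−d)] / 365 = $4,653.32
Solving gives d = 61, so the new rate took effect on 3 Mar 2034.

61 days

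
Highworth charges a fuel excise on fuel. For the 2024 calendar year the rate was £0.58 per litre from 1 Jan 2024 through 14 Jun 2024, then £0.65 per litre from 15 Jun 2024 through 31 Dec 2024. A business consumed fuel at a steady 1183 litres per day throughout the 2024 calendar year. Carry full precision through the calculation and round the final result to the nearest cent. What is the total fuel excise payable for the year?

£267,689.24

1 Jan – 14 Jun 2024: 166 days × 1183 litres/day = 196,378 litres at £0.58/litre → £113,899.24
15 Jun – 31 Dec 2024: 200 days × 1183 litres/day = 236,600 litres at £0.65/litre → £153,790.00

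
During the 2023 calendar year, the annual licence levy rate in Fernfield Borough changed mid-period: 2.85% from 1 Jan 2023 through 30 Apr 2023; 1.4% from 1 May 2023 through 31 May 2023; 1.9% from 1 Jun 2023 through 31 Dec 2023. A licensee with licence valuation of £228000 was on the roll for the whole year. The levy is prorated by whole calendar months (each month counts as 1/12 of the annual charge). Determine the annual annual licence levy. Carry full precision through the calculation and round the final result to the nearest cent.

£4959.00

1 Jan – 30 Apr 2023: 4 months at 2.85% → £228000 × 2.85% × 4/12 = £2166.0000
1 May – 31 May 2023: 1 month at 1.4% → £228000 × 1.4% × 1/12 = £266.0000
1 Jun – 31 Dec 2023: 7 months at 1.9% → £228000 × 1.9% × 7/12 = £2527.0000
Total = £4959.0000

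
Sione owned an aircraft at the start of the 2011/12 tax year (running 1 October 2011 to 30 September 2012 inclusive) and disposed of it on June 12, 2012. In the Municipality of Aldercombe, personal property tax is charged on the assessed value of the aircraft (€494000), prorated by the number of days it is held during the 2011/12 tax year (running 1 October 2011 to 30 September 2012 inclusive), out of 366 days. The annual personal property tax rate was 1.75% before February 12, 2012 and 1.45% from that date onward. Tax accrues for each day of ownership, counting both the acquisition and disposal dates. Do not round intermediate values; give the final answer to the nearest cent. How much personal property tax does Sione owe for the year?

October 1, 2011 – February 11, 2012: 134 days at 1.75% → €494000 × 1.75% × 134/366 = €3165.1093
February 12 – June 12, 2012: 122 days at 1.45% → €494000 × 1.45% × 122/366 = €2387.6667
Total = €5552.7760

€5552.78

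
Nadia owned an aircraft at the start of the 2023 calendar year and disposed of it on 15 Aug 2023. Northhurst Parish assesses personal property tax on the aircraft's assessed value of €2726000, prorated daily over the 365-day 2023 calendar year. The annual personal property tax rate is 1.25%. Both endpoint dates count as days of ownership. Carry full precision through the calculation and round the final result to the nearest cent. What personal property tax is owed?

€21191.85

Days held (1 Jan – 15 Aug 2023): 227 out of 365
Tax = €2726000 × 1.25% × 227/365 = €21191.8493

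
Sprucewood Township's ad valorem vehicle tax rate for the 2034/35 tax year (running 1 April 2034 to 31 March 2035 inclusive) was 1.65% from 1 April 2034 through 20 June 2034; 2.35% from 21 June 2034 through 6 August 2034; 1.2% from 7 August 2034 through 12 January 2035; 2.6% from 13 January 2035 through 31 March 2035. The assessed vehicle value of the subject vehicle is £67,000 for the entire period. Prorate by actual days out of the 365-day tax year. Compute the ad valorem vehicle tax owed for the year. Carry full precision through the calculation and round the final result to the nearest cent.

£1,170.57

1 April – 20 June 2034: 81 days at 1.65% → £67,000 × 1.65% × 81/365 = £245.3301
21 June – 6 August 2034: 47 days at 2.35% → £67,000 × 2.35% × 47/365 = £202.7438
7 August 2034 – 12 January 2035: 159 days at 1.2% → £67,000 × 1.2% × 159/365 = £350.2356
13 January – 31 March 2035: 78 days at 2.6% → £67,000 × 2.6% × 78/365 = £372.2630
Total = £1,170.5726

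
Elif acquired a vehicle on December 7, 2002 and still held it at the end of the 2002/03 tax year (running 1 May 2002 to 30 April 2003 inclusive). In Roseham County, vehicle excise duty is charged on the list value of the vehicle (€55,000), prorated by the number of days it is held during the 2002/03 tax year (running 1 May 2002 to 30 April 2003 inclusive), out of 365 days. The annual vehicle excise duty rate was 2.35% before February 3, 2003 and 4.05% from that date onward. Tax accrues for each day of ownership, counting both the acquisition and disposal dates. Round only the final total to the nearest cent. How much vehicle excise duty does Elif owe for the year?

December 7, 2002 – February 2, 2003: 58 days at 2.35% → €55,000 × 2.35% × 58/365 = €205.3836
February 3 – April 30, 2003: 87 days at 4.05% → €55,000 × 4.05% × 87/365 = €530.9384
Total = €736.3219

€736.32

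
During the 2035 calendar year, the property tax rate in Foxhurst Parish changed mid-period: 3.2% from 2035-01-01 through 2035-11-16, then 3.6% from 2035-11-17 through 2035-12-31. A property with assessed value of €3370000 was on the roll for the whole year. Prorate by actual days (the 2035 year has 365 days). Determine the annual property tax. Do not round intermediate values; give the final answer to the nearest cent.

2035-01-01 to 2035-11-16: 320 days at 3.2% → €3370000 × 3.2% × 320/365 = €94544.6575
2035-11-17 to 2035-12-31: 45 days at 3.6% → €3370000 × 3.6% × 45/365 = €14957.2603
Total = €109501.9178

€109501.92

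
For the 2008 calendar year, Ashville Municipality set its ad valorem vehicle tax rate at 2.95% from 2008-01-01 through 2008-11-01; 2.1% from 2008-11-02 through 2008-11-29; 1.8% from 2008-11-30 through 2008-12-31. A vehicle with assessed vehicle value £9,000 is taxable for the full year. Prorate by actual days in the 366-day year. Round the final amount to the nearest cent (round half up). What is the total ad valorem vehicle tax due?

2008-01-01 to 2008-11-01: 306 days at 2.95% → £9,000 × 2.95% × 306/366 = £221.9754
2008-11-02 to 2008-11-29: 28 days at 2.1% → £9,000 × 2.1% × 28/366 = £14.4590
2008-11-30 to 2008-12-31: 32 days at 1.8% → £9,000 × 1.8% × 32/366 = £14.1639
Total = £250.5984

£250.60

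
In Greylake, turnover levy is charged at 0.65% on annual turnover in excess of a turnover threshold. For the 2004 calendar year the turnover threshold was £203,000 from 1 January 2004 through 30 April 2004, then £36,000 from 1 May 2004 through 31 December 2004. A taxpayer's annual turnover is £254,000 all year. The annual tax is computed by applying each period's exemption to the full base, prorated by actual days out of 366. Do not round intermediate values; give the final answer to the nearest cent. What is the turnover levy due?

£1,058.13

1 January – 30 April 2004: 121 days, exemption £203,000 → (£254,000 − £203,000) × 0.65% × 121/366 = £109.5943
1 May – 31 December 2004: 245 days, exemption £36,000 → (£254,000 − £36,000) × 0.65% × 245/366 = £948.5383
Total = £1,058.1325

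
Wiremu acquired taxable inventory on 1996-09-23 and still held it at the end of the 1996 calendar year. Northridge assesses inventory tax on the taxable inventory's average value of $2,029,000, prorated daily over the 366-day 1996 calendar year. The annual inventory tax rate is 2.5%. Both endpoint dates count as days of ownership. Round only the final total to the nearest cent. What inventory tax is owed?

$13,859.29

Days held (1996-09-23 to 1996-12-31): 100 out of 366
Tax = $2,029,000 × 2.5% × 100/366 = $13,859.2896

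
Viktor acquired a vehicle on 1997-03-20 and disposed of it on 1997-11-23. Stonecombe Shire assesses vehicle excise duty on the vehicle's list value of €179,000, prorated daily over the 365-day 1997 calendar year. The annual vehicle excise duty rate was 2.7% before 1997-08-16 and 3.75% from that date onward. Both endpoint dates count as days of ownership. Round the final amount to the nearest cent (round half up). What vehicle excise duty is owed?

€3,811.96

1997-03-20 to 1997-08-15: 149 days at 2.7% → €179,000 × 2.7% × 149/365 = €1,972.9233
1997-08-16 to 1997-11-23: 100 days at 3.75% → €179,000 × 3.75% × 100/365 = €1,839.0411
Total = €3,811.9644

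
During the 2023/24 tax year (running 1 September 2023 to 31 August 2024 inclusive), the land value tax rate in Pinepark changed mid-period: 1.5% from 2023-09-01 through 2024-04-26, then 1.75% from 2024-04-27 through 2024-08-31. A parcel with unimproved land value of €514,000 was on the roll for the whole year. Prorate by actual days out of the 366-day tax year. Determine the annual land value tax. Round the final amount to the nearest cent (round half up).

€8,155.89

2023-09-01 to 2024-04-26: 239 days at 1.5% → €514,000 × 1.5% × 239/366 = €5,034.6721
2024-04-27 to 2024-08-31: 127 days at 1.75% → €514,000 × 1.75% × 127/366 = €3,121.2158
Total = €8,155.8880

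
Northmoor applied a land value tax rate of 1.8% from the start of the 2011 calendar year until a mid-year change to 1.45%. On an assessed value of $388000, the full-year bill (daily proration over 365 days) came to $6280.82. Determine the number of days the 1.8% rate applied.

Let d = days at the first rate; then 365 − d days at the second rate.
$388000 × [1.8%·d + 1.45%·(365−d)] / 365 = $6280.82
Solving gives d = 176, so the new rate took effect on 26 June 2011.

176 days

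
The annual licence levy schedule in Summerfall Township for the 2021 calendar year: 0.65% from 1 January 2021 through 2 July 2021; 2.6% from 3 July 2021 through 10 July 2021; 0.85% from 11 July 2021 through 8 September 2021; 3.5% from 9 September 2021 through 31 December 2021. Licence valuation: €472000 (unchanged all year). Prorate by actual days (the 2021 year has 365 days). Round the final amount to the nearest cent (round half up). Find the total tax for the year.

1 January – 2 July 2021: 183 days at 0.65% → €472000 × 0.65% × 183/365 = €1538.2027
3 July – 10 July 2021: 8 days at 2.6% → €472000 × 2.6% × 8/365 = €268.9753
11 July – 8 September 2021: 60 days at 0.85% → €472000 × 0.85% × 60/365 = €659.5068
9 September – 31 December 2021: 114 days at 3.5% → €472000 × 3.5% × 114/365 = €5159.6712
Total = €7626.3562

€7626.36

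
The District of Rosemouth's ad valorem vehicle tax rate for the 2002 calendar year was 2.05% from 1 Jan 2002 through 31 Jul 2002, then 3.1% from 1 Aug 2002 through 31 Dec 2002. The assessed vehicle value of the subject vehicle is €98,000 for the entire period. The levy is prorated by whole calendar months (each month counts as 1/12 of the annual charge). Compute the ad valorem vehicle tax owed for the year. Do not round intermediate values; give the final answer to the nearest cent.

1 Jan – 31 Jul 2002: 7 months at 2.05% → €98,000 × 2.05% × 7/12 = €1,171.9167
1 Aug – 31 Dec 2002: 5 months at 3.1% → €98,000 × 3.1% × 5/12 = €1,265.8333
Total = €2,437.7500

€2,437.75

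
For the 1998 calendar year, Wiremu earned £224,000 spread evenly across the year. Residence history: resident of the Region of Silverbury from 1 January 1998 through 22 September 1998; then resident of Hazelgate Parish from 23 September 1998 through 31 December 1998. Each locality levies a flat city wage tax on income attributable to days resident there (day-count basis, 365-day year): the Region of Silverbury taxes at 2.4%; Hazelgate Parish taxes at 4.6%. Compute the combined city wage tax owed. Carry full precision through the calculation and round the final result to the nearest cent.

£6,726.14

The Region of Silverbury, 1 January – 22 September 1998: 265 days → £224,000 × 2.4% × 265/365 = £3,903.1233
Hazelgate Parish, 23 September – 31 December 1998: 100 days → £224,000 × 4.6% × 100/365 = £2,823.0137
Total = £6,726.1370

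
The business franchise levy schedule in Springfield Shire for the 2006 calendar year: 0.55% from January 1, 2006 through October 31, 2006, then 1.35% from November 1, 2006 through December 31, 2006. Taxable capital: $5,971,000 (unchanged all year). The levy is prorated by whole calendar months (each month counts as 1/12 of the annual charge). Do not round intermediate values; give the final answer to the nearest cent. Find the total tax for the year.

$40,801.83

January 1 – October 31, 2006: 10 months at 0.55% → $5,971,000 × 0.55% × 10/12 = $27,367.0833
November 1 – December 31, 2006: 2 months at 1.35% → $5,971,000 × 1.35% × 2/12 = $13,434.7500
Total = $40,801.8333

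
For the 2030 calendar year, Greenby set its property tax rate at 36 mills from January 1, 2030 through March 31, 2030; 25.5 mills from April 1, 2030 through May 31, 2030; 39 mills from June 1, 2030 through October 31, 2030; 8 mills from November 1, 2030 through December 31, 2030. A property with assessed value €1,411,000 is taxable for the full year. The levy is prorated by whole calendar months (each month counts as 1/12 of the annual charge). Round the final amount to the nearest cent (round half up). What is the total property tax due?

January 1 – March 31, 2030: 3 months at 36 mills → €1,411,000 × 3.6% × 3/12 = €12,699.0000
April 1 – May 31, 2030: 2 months at 25.5 mills → €1,411,000 × 2.55% × 2/12 = €5,996.7500
June 1 – October 31, 2030: 5 months at 39 mills → €1,411,000 × 3.9% × 5/12 = €22,928.7500
November 1 – December 31, 2030: 2 months at 8 mills → €1,411,000 × 0.8% × 2/12 = €1,881.3333
Total = €43,505.8333

€43,505.83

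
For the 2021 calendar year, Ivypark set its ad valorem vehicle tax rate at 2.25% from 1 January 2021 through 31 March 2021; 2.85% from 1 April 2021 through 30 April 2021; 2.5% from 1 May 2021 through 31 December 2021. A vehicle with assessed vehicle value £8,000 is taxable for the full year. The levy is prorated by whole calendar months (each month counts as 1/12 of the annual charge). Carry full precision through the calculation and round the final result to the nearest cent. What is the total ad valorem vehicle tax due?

£197.33

1 January – 31 March 2021: 3 months at 2.25% → £8,000 × 2.25% × 3/12 = £45.0000
1 April – 30 April 2021: 1 month at 2.85% → £8,000 × 2.85% × 1/12 = £19.0000
1 May – 31 December 2021: 8 months at 2.5% → £8,000 × 2.5% × 8/12 = £133.3333
Total = £197.3333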